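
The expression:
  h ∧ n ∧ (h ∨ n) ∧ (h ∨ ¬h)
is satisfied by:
  {h: True, n: True}


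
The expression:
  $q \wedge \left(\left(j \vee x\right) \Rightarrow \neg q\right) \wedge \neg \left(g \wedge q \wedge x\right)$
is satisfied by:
  {q: True, x: False, j: False}


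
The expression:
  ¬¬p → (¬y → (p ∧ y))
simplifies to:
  y ∨ ¬p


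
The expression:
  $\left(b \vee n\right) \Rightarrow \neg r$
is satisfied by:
  {n: False, r: False, b: False}
  {b: True, n: False, r: False}
  {n: True, b: False, r: False}
  {b: True, n: True, r: False}
  {r: True, b: False, n: False}


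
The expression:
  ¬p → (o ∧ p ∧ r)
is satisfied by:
  {p: True}


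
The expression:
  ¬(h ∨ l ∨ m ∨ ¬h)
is never true.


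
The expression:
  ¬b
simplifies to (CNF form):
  ¬b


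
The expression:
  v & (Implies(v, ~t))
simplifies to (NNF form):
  v & ~t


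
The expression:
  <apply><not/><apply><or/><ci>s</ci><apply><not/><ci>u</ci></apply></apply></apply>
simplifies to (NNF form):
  <apply><and/><ci>u</ci><apply><not/><ci>s</ci></apply></apply>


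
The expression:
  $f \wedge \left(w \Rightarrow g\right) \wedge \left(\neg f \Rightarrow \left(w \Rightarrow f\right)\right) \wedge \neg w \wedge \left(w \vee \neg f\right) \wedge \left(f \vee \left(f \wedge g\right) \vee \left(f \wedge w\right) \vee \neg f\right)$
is never true.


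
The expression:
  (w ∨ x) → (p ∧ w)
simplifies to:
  (p ∧ w) ∨ (¬w ∧ ¬x)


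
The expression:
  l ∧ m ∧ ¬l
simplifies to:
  False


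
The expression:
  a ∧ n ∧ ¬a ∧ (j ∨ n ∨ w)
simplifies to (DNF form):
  False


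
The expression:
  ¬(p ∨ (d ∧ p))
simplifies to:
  ¬p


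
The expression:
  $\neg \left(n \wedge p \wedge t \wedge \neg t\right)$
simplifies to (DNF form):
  $\text{True}$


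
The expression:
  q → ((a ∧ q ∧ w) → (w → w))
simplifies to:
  True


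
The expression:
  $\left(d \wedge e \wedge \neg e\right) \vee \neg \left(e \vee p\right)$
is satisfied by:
  {e: False, p: False}


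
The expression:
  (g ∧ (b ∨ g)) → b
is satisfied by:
  {b: True, g: False}
  {g: False, b: False}
  {g: True, b: True}


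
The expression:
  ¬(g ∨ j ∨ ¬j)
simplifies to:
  False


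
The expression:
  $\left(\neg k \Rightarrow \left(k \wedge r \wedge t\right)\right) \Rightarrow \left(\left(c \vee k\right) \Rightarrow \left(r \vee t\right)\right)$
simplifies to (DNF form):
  $r \vee t \vee \neg k$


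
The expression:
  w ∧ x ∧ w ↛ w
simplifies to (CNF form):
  False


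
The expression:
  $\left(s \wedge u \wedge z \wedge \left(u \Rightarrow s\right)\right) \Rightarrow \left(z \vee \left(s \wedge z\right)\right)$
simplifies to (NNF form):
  $\text{True}$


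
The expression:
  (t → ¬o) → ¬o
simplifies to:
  t ∨ ¬o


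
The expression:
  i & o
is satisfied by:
  {i: True, o: True}


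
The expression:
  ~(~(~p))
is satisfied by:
  {p: False}


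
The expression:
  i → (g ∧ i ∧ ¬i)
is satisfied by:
  {i: False}


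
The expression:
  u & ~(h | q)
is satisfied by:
  {u: True, q: False, h: False}


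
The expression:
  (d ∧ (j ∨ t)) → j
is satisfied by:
  {j: True, t: False, d: False}
  {j: False, t: False, d: False}
  {d: True, j: True, t: False}
  {d: True, j: False, t: False}
  {t: True, j: True, d: False}
  {t: True, j: False, d: False}
  {t: True, d: True, j: True}


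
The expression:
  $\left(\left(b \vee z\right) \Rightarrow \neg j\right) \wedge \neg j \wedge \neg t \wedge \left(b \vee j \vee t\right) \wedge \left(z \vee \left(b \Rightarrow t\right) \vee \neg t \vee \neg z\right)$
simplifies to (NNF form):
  $b \wedge \neg j \wedge \neg t$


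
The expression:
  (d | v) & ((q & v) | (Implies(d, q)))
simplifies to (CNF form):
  (d | v) & (q | v) & (d | ~d) & (q | ~d)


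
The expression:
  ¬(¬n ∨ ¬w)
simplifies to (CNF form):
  n ∧ w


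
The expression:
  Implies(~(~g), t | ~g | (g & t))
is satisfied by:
  {t: True, g: False}
  {g: False, t: False}
  {g: True, t: True}


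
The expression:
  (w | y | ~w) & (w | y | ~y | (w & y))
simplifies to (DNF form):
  True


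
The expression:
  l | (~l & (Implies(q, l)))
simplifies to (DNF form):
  l | ~q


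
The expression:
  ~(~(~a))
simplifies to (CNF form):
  ~a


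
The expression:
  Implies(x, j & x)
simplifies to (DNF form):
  j | ~x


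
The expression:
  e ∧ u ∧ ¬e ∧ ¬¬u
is never true.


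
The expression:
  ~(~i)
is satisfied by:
  {i: True}


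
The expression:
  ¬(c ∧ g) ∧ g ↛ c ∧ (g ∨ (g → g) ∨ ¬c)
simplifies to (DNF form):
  g ∧ ¬c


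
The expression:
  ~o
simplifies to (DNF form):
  ~o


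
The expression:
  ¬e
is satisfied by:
  {e: False}


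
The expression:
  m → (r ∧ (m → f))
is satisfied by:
  {r: True, f: True, m: False}
  {r: True, f: False, m: False}
  {f: True, r: False, m: False}
  {r: False, f: False, m: False}
  {r: True, m: True, f: True}


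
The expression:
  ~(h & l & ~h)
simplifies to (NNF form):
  True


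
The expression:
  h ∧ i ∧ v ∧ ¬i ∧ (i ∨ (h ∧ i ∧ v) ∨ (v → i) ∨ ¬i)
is never true.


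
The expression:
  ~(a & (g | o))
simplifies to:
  ~a | (~g & ~o)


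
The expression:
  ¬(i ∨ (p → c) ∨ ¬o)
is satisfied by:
  {p: True, o: True, i: False, c: False}


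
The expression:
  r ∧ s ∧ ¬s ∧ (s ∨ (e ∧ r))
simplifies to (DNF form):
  False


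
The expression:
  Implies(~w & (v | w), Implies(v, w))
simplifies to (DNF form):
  w | ~v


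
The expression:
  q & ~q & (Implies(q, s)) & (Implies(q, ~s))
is never true.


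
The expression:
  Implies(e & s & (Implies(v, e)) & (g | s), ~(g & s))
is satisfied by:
  {s: False, e: False, g: False}
  {g: True, s: False, e: False}
  {e: True, s: False, g: False}
  {g: True, e: True, s: False}
  {s: True, g: False, e: False}
  {g: True, s: True, e: False}
  {e: True, s: True, g: False}


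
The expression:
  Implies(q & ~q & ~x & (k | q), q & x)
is always true.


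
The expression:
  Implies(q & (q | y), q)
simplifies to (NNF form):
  True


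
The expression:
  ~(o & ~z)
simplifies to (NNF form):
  z | ~o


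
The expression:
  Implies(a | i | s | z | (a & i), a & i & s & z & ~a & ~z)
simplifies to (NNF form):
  ~a & ~i & ~s & ~z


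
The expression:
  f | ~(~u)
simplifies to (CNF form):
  f | u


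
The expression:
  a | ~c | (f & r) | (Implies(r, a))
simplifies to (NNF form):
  a | f | ~c | ~r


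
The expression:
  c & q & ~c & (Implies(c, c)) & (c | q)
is never true.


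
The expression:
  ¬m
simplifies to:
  ¬m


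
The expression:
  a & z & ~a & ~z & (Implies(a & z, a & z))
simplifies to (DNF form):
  False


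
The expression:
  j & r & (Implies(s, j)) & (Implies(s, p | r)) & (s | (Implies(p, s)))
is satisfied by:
  {r: True, j: True, s: True, p: False}
  {r: True, j: True, p: False, s: False}
  {r: True, j: True, s: True, p: True}


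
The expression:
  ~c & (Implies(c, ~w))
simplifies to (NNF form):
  ~c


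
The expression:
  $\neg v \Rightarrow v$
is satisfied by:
  {v: True}


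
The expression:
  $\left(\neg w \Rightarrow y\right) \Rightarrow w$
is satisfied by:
  {w: True, y: False}
  {y: False, w: False}
  {y: True, w: True}


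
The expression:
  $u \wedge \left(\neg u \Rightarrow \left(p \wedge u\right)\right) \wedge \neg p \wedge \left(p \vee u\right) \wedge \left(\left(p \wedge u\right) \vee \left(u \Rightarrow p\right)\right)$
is never true.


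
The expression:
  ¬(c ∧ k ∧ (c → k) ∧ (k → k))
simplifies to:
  ¬c ∨ ¬k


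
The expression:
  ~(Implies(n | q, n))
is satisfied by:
  {q: True, n: False}


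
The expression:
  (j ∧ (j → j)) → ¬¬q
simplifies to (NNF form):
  q ∨ ¬j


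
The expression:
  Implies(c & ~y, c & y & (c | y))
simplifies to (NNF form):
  y | ~c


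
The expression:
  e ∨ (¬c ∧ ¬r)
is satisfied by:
  {e: True, r: False, c: False}
  {e: True, c: True, r: False}
  {e: True, r: True, c: False}
  {e: True, c: True, r: True}
  {c: False, r: False, e: False}


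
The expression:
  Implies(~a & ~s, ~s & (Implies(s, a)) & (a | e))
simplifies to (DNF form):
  a | e | s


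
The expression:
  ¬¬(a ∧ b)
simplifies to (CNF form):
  a ∧ b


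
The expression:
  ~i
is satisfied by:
  {i: False}


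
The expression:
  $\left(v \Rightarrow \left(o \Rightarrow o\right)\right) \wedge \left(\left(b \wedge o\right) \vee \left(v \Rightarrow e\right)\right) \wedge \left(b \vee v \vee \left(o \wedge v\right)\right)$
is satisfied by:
  {b: True, o: True, e: True, v: False}
  {b: True, o: True, e: False, v: False}
  {b: True, e: True, o: False, v: False}
  {b: True, e: False, o: False, v: False}
  {b: True, v: True, o: True, e: True}
  {b: True, v: True, o: True, e: False}
  {b: True, v: True, o: False, e: True}
  {o: True, v: True, e: True, b: False}
  {o: False, v: True, e: True, b: False}


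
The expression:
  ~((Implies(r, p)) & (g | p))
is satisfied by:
  {r: True, g: False, p: False}
  {g: False, p: False, r: False}
  {r: True, g: True, p: False}


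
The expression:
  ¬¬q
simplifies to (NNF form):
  q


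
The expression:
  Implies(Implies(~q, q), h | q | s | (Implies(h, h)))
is always true.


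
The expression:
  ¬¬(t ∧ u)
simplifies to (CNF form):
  t ∧ u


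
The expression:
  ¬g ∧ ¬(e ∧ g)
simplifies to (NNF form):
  ¬g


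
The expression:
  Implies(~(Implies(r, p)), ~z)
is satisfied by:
  {p: True, z: False, r: False}
  {p: False, z: False, r: False}
  {r: True, p: True, z: False}
  {r: True, p: False, z: False}
  {z: True, p: True, r: False}
  {z: True, p: False, r: False}
  {z: True, r: True, p: True}


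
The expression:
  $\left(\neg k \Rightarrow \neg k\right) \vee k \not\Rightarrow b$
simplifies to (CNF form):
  $\text{True}$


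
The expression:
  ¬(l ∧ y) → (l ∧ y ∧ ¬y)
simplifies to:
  l ∧ y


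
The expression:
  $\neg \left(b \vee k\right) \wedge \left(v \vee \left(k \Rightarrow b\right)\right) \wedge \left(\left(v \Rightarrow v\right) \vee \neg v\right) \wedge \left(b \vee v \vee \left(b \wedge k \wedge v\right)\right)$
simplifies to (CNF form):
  $v \wedge \neg b \wedge \neg k$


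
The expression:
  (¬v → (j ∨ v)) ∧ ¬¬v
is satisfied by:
  {v: True}


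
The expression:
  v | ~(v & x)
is always true.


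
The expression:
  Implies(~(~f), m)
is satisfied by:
  {m: True, f: False}
  {f: False, m: False}
  {f: True, m: True}


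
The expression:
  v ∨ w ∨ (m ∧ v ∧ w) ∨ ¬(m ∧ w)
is always true.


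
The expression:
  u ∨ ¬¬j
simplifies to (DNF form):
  j ∨ u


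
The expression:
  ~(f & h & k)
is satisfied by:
  {h: False, k: False, f: False}
  {f: True, h: False, k: False}
  {k: True, h: False, f: False}
  {f: True, k: True, h: False}
  {h: True, f: False, k: False}
  {f: True, h: True, k: False}
  {k: True, h: True, f: False}


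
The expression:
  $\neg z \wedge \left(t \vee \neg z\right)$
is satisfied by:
  {z: False}


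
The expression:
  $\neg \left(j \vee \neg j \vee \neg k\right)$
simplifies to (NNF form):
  $\text{False}$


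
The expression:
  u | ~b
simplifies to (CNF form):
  u | ~b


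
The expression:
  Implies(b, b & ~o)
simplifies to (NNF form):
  ~b | ~o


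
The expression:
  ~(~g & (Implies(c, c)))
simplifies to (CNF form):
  g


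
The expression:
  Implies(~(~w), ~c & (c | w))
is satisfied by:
  {w: False, c: False}
  {c: True, w: False}
  {w: True, c: False}


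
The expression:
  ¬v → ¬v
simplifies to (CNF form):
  True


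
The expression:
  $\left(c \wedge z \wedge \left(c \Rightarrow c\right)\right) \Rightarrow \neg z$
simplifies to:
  $\neg c \vee \neg z$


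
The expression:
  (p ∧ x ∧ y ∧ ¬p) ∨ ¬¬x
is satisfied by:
  {x: True}


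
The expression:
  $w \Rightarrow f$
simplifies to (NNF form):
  $f \vee \neg w$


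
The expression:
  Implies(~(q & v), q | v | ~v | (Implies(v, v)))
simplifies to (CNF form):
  True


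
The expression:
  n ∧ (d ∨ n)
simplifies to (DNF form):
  n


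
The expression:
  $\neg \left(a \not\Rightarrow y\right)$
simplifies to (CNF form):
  $y \vee \neg a$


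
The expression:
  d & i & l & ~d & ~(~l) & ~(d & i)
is never true.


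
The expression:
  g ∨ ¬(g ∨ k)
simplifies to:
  g ∨ ¬k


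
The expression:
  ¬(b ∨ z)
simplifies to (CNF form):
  ¬b ∧ ¬z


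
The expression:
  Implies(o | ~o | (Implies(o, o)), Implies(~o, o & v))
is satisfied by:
  {o: True}


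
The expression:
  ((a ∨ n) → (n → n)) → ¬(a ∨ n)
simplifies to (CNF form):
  ¬a ∧ ¬n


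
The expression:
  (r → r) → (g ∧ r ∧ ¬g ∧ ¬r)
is never true.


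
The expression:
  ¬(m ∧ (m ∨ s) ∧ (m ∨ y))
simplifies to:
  ¬m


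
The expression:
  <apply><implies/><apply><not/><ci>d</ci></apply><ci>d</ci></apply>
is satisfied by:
  {d: True}


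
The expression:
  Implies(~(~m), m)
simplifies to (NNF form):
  True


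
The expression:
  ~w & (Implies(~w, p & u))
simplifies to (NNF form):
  p & u & ~w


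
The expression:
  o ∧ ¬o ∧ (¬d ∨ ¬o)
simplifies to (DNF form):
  False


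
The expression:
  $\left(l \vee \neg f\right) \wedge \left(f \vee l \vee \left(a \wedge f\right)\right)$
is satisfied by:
  {l: True}


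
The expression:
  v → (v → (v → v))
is always true.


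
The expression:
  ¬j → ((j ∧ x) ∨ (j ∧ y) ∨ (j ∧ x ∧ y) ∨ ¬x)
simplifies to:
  j ∨ ¬x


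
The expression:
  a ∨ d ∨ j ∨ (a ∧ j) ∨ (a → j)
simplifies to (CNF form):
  True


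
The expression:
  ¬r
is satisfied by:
  {r: False}


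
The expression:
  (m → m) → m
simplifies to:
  m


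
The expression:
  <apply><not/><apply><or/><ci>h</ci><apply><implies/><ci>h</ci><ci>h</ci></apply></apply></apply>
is never true.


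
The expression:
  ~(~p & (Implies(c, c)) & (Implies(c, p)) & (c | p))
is always true.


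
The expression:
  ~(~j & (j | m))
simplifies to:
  j | ~m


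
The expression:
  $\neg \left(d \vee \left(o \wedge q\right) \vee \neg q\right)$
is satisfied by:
  {q: True, d: False, o: False}


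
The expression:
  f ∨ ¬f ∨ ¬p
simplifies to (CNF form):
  True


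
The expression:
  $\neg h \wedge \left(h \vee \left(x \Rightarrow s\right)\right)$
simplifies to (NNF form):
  $\neg h \wedge \left(s \vee \neg x\right)$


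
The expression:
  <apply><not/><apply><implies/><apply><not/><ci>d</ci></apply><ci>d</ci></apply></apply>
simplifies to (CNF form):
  <apply><not/><ci>d</ci></apply>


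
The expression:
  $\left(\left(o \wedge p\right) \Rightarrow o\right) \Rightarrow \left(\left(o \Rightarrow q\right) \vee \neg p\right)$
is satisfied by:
  {q: True, p: False, o: False}
  {p: False, o: False, q: False}
  {q: True, o: True, p: False}
  {o: True, p: False, q: False}
  {q: True, p: True, o: False}
  {p: True, q: False, o: False}
  {q: True, o: True, p: True}


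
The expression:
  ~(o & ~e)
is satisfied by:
  {e: True, o: False}
  {o: False, e: False}
  {o: True, e: True}


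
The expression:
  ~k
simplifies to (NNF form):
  ~k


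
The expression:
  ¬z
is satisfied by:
  {z: False}


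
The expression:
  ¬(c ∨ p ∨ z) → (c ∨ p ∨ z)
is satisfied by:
  {z: True, c: True, p: True}
  {z: True, c: True, p: False}
  {z: True, p: True, c: False}
  {z: True, p: False, c: False}
  {c: True, p: True, z: False}
  {c: True, p: False, z: False}
  {p: True, c: False, z: False}


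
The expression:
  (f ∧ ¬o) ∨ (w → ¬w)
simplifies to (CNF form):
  (f ∨ ¬w) ∧ (¬o ∨ ¬w)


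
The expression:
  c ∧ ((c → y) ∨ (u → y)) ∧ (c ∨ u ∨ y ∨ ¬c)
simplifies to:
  c ∧ (y ∨ ¬u)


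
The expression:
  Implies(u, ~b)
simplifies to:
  ~b | ~u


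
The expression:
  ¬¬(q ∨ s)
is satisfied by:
  {q: True, s: True}
  {q: True, s: False}
  {s: True, q: False}


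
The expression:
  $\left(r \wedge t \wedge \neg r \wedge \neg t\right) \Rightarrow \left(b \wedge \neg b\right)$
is always true.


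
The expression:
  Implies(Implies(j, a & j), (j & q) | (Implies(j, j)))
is always true.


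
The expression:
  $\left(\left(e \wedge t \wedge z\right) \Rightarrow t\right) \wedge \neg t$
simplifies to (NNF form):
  $\neg t$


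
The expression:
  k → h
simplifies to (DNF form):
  h ∨ ¬k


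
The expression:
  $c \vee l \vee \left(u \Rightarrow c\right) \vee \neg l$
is always true.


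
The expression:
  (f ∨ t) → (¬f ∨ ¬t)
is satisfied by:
  {t: False, f: False}
  {f: True, t: False}
  {t: True, f: False}


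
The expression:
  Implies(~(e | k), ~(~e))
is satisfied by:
  {k: True, e: True}
  {k: True, e: False}
  {e: True, k: False}


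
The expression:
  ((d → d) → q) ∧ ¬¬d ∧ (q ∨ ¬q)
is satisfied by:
  {d: True, q: True}


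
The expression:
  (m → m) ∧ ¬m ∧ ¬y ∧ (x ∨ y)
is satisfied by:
  {x: True, y: False, m: False}


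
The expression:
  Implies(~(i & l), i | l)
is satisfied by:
  {i: True, l: True}
  {i: True, l: False}
  {l: True, i: False}


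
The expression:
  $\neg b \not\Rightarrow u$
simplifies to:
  $\neg b \wedge \neg u$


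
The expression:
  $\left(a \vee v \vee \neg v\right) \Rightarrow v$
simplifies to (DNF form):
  $v$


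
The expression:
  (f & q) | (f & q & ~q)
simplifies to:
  f & q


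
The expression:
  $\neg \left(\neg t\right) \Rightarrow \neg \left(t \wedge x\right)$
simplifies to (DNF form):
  $\neg t \vee \neg x$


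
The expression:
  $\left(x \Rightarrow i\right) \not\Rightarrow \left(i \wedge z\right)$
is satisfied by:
  {x: False, z: False, i: False}
  {i: True, x: False, z: False}
  {z: True, x: False, i: False}
  {i: True, x: True, z: False}


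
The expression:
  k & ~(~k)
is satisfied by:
  {k: True}


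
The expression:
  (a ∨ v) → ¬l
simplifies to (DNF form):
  (¬a ∧ ¬v) ∨ ¬l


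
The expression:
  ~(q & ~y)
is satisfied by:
  {y: True, q: False}
  {q: False, y: False}
  {q: True, y: True}


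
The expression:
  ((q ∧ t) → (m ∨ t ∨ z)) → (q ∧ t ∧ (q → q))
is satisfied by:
  {t: True, q: True}


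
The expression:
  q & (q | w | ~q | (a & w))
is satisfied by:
  {q: True}


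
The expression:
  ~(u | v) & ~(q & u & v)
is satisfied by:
  {u: False, v: False}


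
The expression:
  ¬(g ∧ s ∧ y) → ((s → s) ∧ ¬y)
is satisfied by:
  {s: True, g: True, y: False}
  {s: True, g: False, y: False}
  {g: True, s: False, y: False}
  {s: False, g: False, y: False}
  {y: True, s: True, g: True}


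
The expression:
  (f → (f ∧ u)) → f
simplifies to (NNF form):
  f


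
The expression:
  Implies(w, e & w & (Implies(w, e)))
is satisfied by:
  {e: True, w: False}
  {w: False, e: False}
  {w: True, e: True}


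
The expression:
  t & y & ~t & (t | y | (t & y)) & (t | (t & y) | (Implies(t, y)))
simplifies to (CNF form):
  False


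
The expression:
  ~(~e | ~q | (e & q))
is never true.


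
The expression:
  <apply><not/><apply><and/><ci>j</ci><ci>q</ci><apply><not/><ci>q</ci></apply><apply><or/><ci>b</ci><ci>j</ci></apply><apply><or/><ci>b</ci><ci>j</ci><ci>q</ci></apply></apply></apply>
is always true.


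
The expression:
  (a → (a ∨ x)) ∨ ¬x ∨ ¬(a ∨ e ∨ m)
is always true.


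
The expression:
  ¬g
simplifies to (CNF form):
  ¬g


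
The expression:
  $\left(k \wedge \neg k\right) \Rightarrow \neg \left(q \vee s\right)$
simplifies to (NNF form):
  $\text{True}$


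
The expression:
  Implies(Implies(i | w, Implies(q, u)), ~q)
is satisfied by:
  {i: True, w: True, u: False, q: False}
  {i: True, w: False, u: False, q: False}
  {w: True, i: False, u: False, q: False}
  {i: False, w: False, u: False, q: False}
  {i: True, u: True, w: True, q: False}
  {i: True, u: True, w: False, q: False}
  {u: True, w: True, i: False, q: False}
  {u: True, i: False, w: False, q: False}
  {i: True, q: True, w: True, u: False}
  {i: True, q: True, w: False, u: False}
  {q: True, w: True, u: False, i: False}


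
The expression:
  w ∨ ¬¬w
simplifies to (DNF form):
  w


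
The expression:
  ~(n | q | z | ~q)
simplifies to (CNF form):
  False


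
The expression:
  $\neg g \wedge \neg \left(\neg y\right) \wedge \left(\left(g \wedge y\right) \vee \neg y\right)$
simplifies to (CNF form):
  $\text{False}$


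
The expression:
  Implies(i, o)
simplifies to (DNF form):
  o | ~i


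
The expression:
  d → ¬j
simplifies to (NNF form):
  ¬d ∨ ¬j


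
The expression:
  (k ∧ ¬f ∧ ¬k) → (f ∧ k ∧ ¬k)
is always true.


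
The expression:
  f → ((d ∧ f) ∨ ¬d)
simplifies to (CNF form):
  True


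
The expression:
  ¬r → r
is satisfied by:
  {r: True}


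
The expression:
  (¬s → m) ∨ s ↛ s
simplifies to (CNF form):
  m ∨ s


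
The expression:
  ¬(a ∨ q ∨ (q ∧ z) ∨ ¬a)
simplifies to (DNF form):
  False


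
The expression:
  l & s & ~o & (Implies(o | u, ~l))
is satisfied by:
  {s: True, l: True, u: False, o: False}


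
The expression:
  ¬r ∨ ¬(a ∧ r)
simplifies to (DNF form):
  ¬a ∨ ¬r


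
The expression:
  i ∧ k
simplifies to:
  i ∧ k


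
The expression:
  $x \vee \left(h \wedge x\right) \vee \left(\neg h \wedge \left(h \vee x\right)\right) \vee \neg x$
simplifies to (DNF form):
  $\text{True}$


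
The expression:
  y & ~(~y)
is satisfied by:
  {y: True}


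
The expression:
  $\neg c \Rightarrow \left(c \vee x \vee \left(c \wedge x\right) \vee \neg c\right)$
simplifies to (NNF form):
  $\text{True}$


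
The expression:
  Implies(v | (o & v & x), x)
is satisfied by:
  {x: True, v: False}
  {v: False, x: False}
  {v: True, x: True}


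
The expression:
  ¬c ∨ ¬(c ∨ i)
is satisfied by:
  {c: False}


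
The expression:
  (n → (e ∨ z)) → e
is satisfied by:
  {n: True, e: True, z: False}
  {e: True, z: False, n: False}
  {n: True, e: True, z: True}
  {e: True, z: True, n: False}
  {n: True, z: False, e: False}


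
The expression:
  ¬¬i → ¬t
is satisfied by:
  {t: False, i: False}
  {i: True, t: False}
  {t: True, i: False}


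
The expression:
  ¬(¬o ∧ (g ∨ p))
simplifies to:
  o ∨ (¬g ∧ ¬p)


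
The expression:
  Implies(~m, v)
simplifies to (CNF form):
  m | v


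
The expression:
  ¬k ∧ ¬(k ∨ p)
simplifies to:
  ¬k ∧ ¬p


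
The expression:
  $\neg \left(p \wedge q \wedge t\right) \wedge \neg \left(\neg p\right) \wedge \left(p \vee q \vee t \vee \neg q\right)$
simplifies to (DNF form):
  $\left(p \wedge \neg q\right) \vee \left(p \wedge \neg t\right)$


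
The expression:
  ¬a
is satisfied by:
  {a: False}


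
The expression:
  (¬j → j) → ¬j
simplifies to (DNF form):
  ¬j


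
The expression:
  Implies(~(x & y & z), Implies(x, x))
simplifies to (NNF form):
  True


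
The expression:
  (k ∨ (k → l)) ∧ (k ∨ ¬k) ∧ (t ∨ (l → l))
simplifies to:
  True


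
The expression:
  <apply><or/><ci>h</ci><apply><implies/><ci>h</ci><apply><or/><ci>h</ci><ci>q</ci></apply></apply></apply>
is always true.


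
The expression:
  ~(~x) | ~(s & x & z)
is always true.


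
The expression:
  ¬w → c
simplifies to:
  c ∨ w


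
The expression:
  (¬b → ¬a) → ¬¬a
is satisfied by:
  {a: True}


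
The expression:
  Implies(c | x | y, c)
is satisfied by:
  {c: True, x: False, y: False}
  {y: True, c: True, x: False}
  {c: True, x: True, y: False}
  {y: True, c: True, x: True}
  {y: False, x: False, c: False}


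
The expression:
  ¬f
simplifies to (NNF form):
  ¬f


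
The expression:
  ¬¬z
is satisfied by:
  {z: True}


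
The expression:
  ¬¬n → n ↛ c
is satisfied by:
  {c: False, n: False}
  {n: True, c: False}
  {c: True, n: False}


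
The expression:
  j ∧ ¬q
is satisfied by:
  {j: True, q: False}


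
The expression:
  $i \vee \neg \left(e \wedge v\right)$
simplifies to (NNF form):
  $i \vee \neg e \vee \neg v$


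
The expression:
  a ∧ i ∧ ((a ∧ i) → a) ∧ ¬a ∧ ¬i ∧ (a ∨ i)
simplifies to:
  False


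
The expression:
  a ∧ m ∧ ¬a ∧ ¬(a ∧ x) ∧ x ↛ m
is never true.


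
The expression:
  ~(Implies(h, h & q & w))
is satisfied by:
  {h: True, w: False, q: False}
  {h: True, q: True, w: False}
  {h: True, w: True, q: False}


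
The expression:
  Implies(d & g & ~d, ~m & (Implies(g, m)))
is always true.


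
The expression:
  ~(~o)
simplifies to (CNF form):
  o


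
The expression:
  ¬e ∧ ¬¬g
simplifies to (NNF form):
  g ∧ ¬e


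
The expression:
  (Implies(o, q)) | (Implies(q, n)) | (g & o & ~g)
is always true.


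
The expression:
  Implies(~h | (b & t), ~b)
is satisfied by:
  {h: True, b: False, t: False}
  {h: False, b: False, t: False}
  {t: True, h: True, b: False}
  {t: True, h: False, b: False}
  {b: True, h: True, t: False}


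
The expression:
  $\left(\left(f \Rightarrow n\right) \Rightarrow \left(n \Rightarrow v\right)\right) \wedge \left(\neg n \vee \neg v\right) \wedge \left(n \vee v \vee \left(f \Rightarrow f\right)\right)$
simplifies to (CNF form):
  $\neg n$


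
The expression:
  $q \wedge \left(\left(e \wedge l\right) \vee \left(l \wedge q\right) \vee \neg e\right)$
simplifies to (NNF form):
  $q \wedge \left(l \vee \neg e\right)$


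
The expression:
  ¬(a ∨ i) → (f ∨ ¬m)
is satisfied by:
  {i: True, a: True, f: True, m: False}
  {i: True, a: True, f: False, m: False}
  {i: True, f: True, m: False, a: False}
  {i: True, f: False, m: False, a: False}
  {a: True, f: True, m: False, i: False}
  {a: True, f: False, m: False, i: False}
  {f: True, a: False, m: False, i: False}
  {f: False, a: False, m: False, i: False}
  {i: True, a: True, m: True, f: True}
  {i: True, a: True, m: True, f: False}
  {i: True, m: True, f: True, a: False}
  {i: True, m: True, f: False, a: False}
  {m: True, a: True, f: True, i: False}
  {m: True, a: True, f: False, i: False}
  {m: True, f: True, a: False, i: False}


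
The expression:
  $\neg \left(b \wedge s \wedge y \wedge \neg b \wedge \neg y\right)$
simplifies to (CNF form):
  $\text{True}$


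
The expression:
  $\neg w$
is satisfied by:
  {w: False}


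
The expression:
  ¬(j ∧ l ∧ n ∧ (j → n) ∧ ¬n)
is always true.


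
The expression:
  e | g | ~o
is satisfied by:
  {g: True, e: True, o: False}
  {g: True, o: False, e: False}
  {e: True, o: False, g: False}
  {e: False, o: False, g: False}
  {g: True, e: True, o: True}
  {g: True, o: True, e: False}
  {e: True, o: True, g: False}


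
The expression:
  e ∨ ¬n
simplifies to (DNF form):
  e ∨ ¬n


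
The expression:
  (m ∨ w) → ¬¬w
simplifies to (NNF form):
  w ∨ ¬m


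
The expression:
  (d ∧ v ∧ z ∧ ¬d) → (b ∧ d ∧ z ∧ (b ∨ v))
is always true.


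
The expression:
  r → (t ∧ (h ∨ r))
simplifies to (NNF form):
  t ∨ ¬r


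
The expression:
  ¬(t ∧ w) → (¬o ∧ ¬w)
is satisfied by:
  {t: True, w: False, o: False}
  {w: False, o: False, t: False}
  {t: True, w: True, o: False}
  {t: True, o: True, w: True}


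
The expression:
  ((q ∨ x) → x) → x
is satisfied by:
  {x: True, q: True}
  {x: True, q: False}
  {q: True, x: False}


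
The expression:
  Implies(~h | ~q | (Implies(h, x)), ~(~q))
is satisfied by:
  {q: True}


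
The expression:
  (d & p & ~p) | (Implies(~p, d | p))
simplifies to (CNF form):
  d | p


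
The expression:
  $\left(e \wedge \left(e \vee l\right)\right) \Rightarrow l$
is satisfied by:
  {l: True, e: False}
  {e: False, l: False}
  {e: True, l: True}


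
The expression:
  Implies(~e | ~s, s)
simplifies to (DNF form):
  s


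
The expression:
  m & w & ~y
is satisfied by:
  {m: True, w: True, y: False}


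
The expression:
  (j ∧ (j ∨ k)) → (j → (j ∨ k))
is always true.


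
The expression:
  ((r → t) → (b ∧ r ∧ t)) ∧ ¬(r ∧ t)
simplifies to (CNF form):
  r ∧ ¬t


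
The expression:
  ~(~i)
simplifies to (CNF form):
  i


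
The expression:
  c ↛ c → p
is always true.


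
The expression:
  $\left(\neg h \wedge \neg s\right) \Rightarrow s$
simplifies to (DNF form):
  $h \vee s$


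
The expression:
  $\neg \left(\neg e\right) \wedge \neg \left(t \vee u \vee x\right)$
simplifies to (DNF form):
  $e \wedge \neg t \wedge \neg u \wedge \neg x$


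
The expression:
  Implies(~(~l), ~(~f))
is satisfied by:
  {f: True, l: False}
  {l: False, f: False}
  {l: True, f: True}


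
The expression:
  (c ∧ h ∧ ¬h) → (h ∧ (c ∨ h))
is always true.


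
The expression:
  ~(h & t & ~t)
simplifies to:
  True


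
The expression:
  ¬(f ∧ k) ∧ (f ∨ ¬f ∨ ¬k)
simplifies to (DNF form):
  ¬f ∨ ¬k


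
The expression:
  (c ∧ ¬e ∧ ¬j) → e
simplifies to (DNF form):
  e ∨ j ∨ ¬c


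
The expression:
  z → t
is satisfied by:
  {t: True, z: False}
  {z: False, t: False}
  {z: True, t: True}


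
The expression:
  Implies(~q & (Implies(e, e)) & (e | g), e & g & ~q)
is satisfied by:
  {q: True, e: False, g: False}
  {q: True, g: True, e: False}
  {q: True, e: True, g: False}
  {q: True, g: True, e: True}
  {g: False, e: False, q: False}
  {g: True, e: True, q: False}


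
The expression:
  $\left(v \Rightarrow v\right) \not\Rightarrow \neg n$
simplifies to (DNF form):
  $n$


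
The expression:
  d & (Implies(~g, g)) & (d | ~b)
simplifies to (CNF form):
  d & g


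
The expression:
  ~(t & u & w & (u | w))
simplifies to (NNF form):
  ~t | ~u | ~w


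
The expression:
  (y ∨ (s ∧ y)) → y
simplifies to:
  True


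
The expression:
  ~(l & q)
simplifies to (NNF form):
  ~l | ~q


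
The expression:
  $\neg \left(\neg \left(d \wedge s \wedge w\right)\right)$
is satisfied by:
  {w: True, d: True, s: True}


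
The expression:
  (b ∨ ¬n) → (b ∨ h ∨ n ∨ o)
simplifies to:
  b ∨ h ∨ n ∨ o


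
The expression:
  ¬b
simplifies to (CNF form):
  ¬b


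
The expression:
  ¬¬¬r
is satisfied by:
  {r: False}


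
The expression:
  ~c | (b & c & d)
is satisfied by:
  {d: True, b: True, c: False}
  {d: True, b: False, c: False}
  {b: True, d: False, c: False}
  {d: False, b: False, c: False}
  {d: True, c: True, b: True}


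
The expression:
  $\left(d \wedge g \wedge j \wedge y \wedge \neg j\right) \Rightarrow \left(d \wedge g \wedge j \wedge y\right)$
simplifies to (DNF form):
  $\text{True}$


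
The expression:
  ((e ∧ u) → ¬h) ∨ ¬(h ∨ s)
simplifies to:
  ¬e ∨ ¬h ∨ ¬u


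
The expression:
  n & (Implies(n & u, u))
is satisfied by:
  {n: True}


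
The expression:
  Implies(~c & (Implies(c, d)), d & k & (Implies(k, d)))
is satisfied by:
  {d: True, c: True, k: True}
  {d: True, c: True, k: False}
  {c: True, k: True, d: False}
  {c: True, k: False, d: False}
  {d: True, k: True, c: False}


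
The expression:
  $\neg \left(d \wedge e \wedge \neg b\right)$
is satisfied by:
  {b: True, e: False, d: False}
  {e: False, d: False, b: False}
  {b: True, d: True, e: False}
  {d: True, e: False, b: False}
  {b: True, e: True, d: False}
  {e: True, b: False, d: False}
  {b: True, d: True, e: True}


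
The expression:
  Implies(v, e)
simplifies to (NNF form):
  e | ~v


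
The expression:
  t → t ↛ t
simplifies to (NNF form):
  ¬t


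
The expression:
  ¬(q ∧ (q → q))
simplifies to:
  ¬q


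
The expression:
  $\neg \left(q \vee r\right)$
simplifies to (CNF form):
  $\neg q \wedge \neg r$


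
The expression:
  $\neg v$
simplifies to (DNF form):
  $\neg v$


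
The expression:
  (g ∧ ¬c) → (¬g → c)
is always true.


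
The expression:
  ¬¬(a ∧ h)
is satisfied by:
  {a: True, h: True}


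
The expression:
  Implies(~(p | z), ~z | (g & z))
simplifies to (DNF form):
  True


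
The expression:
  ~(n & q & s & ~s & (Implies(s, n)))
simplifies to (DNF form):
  True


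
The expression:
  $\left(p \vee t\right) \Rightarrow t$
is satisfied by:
  {t: True, p: False}
  {p: False, t: False}
  {p: True, t: True}


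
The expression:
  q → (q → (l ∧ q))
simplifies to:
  l ∨ ¬q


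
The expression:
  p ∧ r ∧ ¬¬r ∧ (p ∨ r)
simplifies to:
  p ∧ r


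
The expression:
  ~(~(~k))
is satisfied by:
  {k: False}


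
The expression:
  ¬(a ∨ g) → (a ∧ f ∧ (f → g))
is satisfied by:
  {a: True, g: True}
  {a: True, g: False}
  {g: True, a: False}


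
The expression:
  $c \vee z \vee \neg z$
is always true.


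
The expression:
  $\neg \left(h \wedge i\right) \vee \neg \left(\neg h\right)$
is always true.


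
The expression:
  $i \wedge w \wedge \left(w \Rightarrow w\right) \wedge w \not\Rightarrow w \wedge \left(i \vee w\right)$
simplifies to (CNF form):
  $\text{False}$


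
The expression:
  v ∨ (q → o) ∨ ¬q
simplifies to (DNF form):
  o ∨ v ∨ ¬q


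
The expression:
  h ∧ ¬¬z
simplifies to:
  h ∧ z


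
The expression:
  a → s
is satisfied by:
  {s: True, a: False}
  {a: False, s: False}
  {a: True, s: True}


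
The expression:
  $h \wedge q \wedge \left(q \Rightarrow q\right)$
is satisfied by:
  {h: True, q: True}


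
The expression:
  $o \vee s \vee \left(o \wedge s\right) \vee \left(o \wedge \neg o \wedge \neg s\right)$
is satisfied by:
  {o: True, s: True}
  {o: True, s: False}
  {s: True, o: False}


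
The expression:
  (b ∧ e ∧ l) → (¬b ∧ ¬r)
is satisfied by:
  {l: False, e: False, b: False}
  {b: True, l: False, e: False}
  {e: True, l: False, b: False}
  {b: True, e: True, l: False}
  {l: True, b: False, e: False}
  {b: True, l: True, e: False}
  {e: True, l: True, b: False}


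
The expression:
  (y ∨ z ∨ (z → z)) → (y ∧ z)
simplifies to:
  y ∧ z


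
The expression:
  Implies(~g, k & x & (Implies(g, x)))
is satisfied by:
  {k: True, g: True, x: True}
  {k: True, g: True, x: False}
  {g: True, x: True, k: False}
  {g: True, x: False, k: False}
  {k: True, x: True, g: False}


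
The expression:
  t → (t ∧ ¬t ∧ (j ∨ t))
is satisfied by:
  {t: False}


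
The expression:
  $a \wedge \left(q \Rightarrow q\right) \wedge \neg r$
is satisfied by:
  {a: True, r: False}


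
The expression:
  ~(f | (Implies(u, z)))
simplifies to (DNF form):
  u & ~f & ~z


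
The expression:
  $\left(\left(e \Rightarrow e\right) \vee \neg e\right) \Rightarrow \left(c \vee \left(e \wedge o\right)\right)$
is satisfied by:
  {c: True, e: True, o: True}
  {c: True, e: True, o: False}
  {c: True, o: True, e: False}
  {c: True, o: False, e: False}
  {e: True, o: True, c: False}


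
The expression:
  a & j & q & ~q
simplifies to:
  False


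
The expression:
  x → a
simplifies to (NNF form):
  a ∨ ¬x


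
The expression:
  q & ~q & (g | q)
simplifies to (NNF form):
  False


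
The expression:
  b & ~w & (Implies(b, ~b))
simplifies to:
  False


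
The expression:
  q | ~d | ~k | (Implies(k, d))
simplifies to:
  True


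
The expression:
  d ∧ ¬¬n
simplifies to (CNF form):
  d ∧ n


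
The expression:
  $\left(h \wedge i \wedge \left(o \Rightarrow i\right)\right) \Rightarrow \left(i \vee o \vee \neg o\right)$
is always true.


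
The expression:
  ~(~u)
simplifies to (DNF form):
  u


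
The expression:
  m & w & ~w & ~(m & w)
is never true.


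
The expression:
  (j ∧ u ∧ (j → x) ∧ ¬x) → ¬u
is always true.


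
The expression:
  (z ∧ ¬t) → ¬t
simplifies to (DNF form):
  True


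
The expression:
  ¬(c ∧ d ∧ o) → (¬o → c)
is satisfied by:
  {o: True, c: True}
  {o: True, c: False}
  {c: True, o: False}


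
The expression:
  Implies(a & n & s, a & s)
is always true.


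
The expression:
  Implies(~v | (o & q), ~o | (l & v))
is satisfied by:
  {v: True, l: True, q: False, o: False}
  {v: True, l: False, q: False, o: False}
  {v: True, q: True, l: True, o: False}
  {v: True, q: True, l: False, o: False}
  {l: True, v: False, q: False, o: False}
  {v: False, l: False, q: False, o: False}
  {q: True, l: True, v: False, o: False}
  {q: True, v: False, l: False, o: False}
  {v: True, o: True, l: True, q: False}
  {v: True, o: True, l: False, q: False}
  {v: True, o: True, q: True, l: True}


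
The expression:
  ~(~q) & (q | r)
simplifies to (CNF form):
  q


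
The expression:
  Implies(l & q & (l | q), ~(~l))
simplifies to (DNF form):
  True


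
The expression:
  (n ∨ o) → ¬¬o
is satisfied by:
  {o: True, n: False}
  {n: False, o: False}
  {n: True, o: True}


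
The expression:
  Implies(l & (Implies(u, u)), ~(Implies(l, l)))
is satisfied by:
  {l: False}


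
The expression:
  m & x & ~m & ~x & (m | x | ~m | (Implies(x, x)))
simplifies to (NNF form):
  False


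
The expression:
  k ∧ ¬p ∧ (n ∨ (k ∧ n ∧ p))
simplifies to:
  k ∧ n ∧ ¬p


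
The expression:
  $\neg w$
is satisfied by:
  {w: False}


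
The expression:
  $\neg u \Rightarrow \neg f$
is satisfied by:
  {u: True, f: False}
  {f: False, u: False}
  {f: True, u: True}


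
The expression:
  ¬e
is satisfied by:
  {e: False}


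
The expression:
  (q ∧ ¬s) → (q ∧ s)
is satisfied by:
  {s: True, q: False}
  {q: False, s: False}
  {q: True, s: True}


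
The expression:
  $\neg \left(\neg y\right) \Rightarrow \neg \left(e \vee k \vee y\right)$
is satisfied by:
  {y: False}


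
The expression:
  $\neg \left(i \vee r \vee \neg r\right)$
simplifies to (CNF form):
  $\text{False}$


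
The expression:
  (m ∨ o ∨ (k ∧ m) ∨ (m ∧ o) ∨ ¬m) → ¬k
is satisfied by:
  {k: False}


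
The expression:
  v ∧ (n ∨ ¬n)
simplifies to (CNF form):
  v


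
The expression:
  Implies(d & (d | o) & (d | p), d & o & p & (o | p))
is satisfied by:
  {p: True, o: True, d: False}
  {p: True, o: False, d: False}
  {o: True, p: False, d: False}
  {p: False, o: False, d: False}
  {d: True, p: True, o: True}
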